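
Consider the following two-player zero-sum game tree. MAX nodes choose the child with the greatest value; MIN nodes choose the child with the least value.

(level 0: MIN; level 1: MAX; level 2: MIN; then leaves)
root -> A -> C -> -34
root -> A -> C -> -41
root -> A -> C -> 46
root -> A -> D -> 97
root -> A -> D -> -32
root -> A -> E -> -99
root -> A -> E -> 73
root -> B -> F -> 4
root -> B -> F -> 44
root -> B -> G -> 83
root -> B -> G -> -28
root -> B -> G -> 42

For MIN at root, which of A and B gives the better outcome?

A

C (MIN): min(-34, -41, 46) = -41
D (MIN): min(97, -32) = -32
E (MIN): min(-99, 73) = -99
A (MAX): max(-41, -32, -99) = -32
F (MIN): min(4, 44) = 4
G (MIN): min(83, -28, 42) = -28
B (MAX): max(4, -28) = 4
MIN prefers the lower value; A=-32, B=4. A is better since -32 < 4.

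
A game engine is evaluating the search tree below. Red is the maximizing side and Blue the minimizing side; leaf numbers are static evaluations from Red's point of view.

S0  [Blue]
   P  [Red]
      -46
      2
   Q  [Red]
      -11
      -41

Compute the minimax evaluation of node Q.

Q (Red): max(-11, -41) = -11

-11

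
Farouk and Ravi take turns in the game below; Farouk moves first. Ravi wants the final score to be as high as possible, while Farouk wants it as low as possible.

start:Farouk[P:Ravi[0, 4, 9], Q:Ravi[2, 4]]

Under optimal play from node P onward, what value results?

9

P (Ravi): max(0, 4, 9) = 9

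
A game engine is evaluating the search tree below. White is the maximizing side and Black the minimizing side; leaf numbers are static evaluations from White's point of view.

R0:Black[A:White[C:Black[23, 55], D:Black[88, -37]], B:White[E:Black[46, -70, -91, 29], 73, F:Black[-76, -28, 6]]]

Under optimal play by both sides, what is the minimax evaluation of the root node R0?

C (Black): min(23, 55) = 23
D (Black): min(88, -37) = -37
A (White): max(23, -37) = 23
E (Black): min(46, -70, -91, 29) = -91
F (Black): min(-76, -28, 6) = -76
B (White): max(-91, 73, -76) = 73
R0 (Black): min(23, 73) = 23

23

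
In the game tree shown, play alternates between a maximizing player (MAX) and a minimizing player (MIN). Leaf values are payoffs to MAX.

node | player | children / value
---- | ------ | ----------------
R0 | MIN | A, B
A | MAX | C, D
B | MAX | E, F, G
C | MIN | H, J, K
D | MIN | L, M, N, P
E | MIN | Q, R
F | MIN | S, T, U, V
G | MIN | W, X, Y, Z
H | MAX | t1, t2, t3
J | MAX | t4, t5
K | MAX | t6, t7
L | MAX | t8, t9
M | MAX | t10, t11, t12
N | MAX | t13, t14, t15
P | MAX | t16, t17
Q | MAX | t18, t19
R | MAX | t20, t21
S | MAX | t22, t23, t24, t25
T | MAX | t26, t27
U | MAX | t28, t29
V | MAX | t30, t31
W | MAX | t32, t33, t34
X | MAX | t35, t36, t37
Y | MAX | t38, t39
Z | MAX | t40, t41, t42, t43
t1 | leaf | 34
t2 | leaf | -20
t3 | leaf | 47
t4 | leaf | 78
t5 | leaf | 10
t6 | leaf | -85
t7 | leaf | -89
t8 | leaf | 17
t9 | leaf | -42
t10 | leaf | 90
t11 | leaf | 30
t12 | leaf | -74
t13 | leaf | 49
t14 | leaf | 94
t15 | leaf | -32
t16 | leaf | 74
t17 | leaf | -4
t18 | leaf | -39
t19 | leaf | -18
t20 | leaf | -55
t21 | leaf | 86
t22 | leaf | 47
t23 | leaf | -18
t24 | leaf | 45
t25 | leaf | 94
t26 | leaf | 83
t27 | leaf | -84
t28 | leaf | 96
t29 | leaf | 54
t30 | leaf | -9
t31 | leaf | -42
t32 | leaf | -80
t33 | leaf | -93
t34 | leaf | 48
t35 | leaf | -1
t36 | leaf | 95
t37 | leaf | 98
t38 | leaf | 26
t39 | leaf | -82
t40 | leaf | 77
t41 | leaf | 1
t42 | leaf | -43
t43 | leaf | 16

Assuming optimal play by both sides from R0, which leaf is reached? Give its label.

H (MAX): max(34, -20, 47) = 47
J (MAX): max(78, 10) = 78
K (MAX): max(-85, -89) = -85
C (MIN): min(47, 78, -85) = -85
L (MAX): max(17, -42) = 17
M (MAX): max(90, 30, -74) = 90
N (MAX): max(49, 94, -32) = 94
P (MAX): max(74, -4) = 74
D (MIN): min(17, 90, 94, 74) = 17
A (MAX): max(-85, 17) = 17
Q (MAX): max(-39, -18) = -18
R (MAX): max(-55, 86) = 86
E (MIN): min(-18, 86) = -18
S (MAX): max(47, -18, 45, 94) = 94
T (MAX): max(83, -84) = 83
U (MAX): max(96, 54) = 96
V (MAX): max(-9, -42) = -9
F (MIN): min(94, 83, 96, -9) = -9
W (MAX): max(-80, -93, 48) = 48
X (MAX): max(-1, 95, 98) = 98
Y (MAX): max(26, -82) = 26
Z (MAX): max(77, 1, -43, 16) = 77
G (MIN): min(48, 98, 26, 77) = 26
B (MAX): max(-18, -9, 26) = 26
R0 (MIN): min(17, 26) = 17
At R0, MIN picks A (lowest: 17).
At A, MAX picks D (highest: 17).
At D, MIN picks L (lowest: 17).
At L, MAX picks t8 (highest: 17).
Terminal value 17.

t8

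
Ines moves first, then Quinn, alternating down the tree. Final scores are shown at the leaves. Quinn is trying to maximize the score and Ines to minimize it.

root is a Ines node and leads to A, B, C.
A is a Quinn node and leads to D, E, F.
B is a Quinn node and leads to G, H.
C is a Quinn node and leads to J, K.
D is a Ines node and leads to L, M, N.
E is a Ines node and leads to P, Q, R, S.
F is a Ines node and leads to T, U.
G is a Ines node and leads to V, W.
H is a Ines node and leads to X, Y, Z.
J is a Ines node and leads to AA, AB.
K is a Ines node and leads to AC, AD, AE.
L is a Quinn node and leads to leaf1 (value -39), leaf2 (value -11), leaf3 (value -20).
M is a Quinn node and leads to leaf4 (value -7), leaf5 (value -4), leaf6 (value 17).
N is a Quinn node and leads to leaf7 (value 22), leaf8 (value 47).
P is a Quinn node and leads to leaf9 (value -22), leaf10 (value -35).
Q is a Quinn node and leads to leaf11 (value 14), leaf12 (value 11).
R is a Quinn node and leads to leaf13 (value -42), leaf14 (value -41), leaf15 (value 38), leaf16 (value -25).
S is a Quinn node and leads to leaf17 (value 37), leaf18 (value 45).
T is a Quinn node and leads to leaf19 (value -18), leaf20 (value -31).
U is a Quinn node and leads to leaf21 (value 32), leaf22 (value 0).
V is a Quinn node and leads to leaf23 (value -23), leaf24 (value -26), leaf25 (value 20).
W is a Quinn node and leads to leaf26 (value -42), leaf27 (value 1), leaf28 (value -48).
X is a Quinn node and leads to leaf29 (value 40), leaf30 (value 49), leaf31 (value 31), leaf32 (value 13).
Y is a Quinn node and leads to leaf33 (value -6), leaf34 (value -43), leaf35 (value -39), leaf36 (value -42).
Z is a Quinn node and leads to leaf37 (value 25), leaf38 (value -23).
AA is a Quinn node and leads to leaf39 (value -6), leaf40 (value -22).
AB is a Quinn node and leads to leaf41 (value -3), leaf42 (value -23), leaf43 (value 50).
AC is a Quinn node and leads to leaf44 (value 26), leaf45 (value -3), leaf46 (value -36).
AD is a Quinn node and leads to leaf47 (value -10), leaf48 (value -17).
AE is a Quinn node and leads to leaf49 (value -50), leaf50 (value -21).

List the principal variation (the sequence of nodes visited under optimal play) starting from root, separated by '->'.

root -> A -> D -> L -> leaf2

L (Quinn): max(-39, -11, -20) = -11
M (Quinn): max(-7, -4, 17) = 17
N (Quinn): max(22, 47) = 47
D (Ines): min(-11, 17, 47) = -11
P (Quinn): max(-22, -35) = -22
Q (Quinn): max(14, 11) = 14
R (Quinn): max(-42, -41, 38, -25) = 38
S (Quinn): max(37, 45) = 45
E (Ines): min(-22, 14, 38, 45) = -22
T (Quinn): max(-18, -31) = -18
U (Quinn): max(32, 0) = 32
F (Ines): min(-18, 32) = -18
A (Quinn): max(-11, -22, -18) = -11
V (Quinn): max(-23, -26, 20) = 20
W (Quinn): max(-42, 1, -48) = 1
G (Ines): min(20, 1) = 1
X (Quinn): max(40, 49, 31, 13) = 49
Y (Quinn): max(-6, -43, -39, -42) = -6
Z (Quinn): max(25, -23) = 25
H (Ines): min(49, -6, 25) = -6
B (Quinn): max(1, -6) = 1
AA (Quinn): max(-6, -22) = -6
AB (Quinn): max(-3, -23, 50) = 50
J (Ines): min(-6, 50) = -6
AC (Quinn): max(26, -3, -36) = 26
AD (Quinn): max(-10, -17) = -10
AE (Quinn): max(-50, -21) = -21
K (Ines): min(26, -10, -21) = -21
C (Quinn): max(-6, -21) = -6
root (Ines): min(-11, 1, -6) = -11
At root, Ines picks A (lowest: -11).
At A, Quinn picks D (highest: -11).
At D, Ines picks L (lowest: -11).
At L, Quinn picks leaf2 (highest: -11).
Terminal value -11.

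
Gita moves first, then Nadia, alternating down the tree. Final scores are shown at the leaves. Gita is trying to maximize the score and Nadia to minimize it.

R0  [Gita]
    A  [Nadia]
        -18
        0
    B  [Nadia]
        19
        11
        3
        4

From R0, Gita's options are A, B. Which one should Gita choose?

A (Nadia): min(-18, 0) = -18
B (Nadia): min(19, 11, 3, 4) = 3
R0 (Gita): max(-18, 3) = 3
Gita at R0 wants the highest of {A=-18, B=3}, so chooses B.

B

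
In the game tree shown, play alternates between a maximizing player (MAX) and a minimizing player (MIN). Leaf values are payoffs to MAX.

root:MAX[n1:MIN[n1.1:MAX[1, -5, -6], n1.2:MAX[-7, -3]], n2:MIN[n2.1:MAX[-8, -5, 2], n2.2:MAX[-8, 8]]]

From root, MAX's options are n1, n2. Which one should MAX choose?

n1.1 (MAX): max(1, -5, -6) = 1
n1.2 (MAX): max(-7, -3) = -3
n1 (MIN): min(1, -3) = -3
n2.1 (MAX): max(-8, -5, 2) = 2
n2.2 (MAX): max(-8, 8) = 8
n2 (MIN): min(2, 8) = 2
root (MAX): max(-3, 2) = 2
MAX at root wants the highest of {n1=-3, n2=2}, so chooses n2.

n2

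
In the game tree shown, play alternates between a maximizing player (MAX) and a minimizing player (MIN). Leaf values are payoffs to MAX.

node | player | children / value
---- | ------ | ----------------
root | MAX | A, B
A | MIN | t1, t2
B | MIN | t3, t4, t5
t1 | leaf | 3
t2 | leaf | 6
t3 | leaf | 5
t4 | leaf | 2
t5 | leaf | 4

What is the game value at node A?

3

A (MIN): min(3, 6) = 3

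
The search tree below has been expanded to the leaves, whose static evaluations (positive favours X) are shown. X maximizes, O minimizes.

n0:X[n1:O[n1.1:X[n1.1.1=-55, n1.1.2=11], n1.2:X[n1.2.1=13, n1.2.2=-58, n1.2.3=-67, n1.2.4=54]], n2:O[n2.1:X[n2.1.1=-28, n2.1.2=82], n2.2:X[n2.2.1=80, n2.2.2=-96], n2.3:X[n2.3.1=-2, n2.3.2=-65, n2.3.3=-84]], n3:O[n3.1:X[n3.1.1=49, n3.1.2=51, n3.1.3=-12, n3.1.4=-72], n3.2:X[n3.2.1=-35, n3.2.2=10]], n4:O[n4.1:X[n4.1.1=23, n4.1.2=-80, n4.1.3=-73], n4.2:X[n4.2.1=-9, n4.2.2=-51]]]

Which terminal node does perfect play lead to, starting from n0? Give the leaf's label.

n1.1 (X): max(-55, 11) = 11
n1.2 (X): max(13, -58, -67, 54) = 54
n1 (O): min(11, 54) = 11
n2.1 (X): max(-28, 82) = 82
n2.2 (X): max(80, -96) = 80
n2.3 (X): max(-2, -65, -84) = -2
n2 (O): min(82, 80, -2) = -2
n3.1 (X): max(49, 51, -12, -72) = 51
n3.2 (X): max(-35, 10) = 10
n3 (O): min(51, 10) = 10
n4.1 (X): max(23, -80, -73) = 23
n4.2 (X): max(-9, -51) = -9
n4 (O): min(23, -9) = -9
n0 (X): max(11, -2, 10, -9) = 11
At n0, X picks n1 (highest: 11).
At n1, O picks n1.1 (lowest: 11).
At n1.1, X picks n1.1.2 (highest: 11).
Terminal value 11.

n1.1.2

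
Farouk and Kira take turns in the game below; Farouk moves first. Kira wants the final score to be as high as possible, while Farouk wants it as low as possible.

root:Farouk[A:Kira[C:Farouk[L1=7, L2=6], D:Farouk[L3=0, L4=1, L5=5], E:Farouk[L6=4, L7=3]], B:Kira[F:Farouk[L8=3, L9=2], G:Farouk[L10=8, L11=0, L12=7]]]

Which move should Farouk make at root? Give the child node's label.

C (Farouk): min(7, 6) = 6
D (Farouk): min(0, 1, 5) = 0
E (Farouk): min(4, 3) = 3
A (Kira): max(6, 0, 3) = 6
F (Farouk): min(3, 2) = 2
G (Farouk): min(8, 0, 7) = 0
B (Kira): max(2, 0) = 2
root (Farouk): min(6, 2) = 2
Farouk at root wants the lowest of {A=6, B=2}, so chooses B.

B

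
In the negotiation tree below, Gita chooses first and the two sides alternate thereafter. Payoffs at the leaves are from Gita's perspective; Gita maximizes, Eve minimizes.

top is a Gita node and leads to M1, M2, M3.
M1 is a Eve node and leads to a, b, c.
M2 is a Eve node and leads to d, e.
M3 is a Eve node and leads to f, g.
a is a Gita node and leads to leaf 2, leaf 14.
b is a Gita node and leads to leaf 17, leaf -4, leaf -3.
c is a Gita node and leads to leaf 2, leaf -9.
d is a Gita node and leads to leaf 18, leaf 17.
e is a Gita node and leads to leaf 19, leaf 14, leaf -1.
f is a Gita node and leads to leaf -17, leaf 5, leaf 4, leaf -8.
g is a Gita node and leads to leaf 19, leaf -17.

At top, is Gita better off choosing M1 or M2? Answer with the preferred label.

a (Gita): max(2, 14) = 14
b (Gita): max(17, -4, -3) = 17
c (Gita): max(2, -9) = 2
M1 (Eve): min(14, 17, 2) = 2
d (Gita): max(18, 17) = 18
e (Gita): max(19, 14, -1) = 19
M2 (Eve): min(18, 19) = 18
Gita prefers the higher value; M1=2, M2=18. M2 is better since 18 > 2.

M2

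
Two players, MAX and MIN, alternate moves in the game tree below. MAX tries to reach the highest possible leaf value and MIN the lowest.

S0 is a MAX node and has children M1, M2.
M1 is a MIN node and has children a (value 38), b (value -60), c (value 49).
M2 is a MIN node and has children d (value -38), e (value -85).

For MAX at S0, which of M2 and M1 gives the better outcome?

M1

M2 (MIN): min(-38, -85) = -85
M1 (MIN): min(38, -60, 49) = -60
MAX prefers the higher value; M2=-85, M1=-60. M1 is better since -60 > -85.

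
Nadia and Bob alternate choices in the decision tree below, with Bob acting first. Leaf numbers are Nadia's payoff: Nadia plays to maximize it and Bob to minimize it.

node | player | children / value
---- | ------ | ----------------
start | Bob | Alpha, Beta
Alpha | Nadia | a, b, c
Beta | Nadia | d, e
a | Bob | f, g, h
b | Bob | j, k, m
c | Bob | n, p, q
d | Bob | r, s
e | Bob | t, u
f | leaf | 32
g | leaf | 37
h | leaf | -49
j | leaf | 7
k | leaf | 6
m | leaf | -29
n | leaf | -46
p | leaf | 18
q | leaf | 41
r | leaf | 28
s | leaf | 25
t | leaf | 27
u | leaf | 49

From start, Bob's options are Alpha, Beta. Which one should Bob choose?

a (Bob): min(32, 37, -49) = -49
b (Bob): min(7, 6, -29) = -29
c (Bob): min(-46, 18, 41) = -46
Alpha (Nadia): max(-49, -29, -46) = -29
d (Bob): min(28, 25) = 25
e (Bob): min(27, 49) = 27
Beta (Nadia): max(25, 27) = 27
start (Bob): min(-29, 27) = -29
Bob at start wants the lowest of {Alpha=-29, Beta=27}, so chooses Alpha.

Alpha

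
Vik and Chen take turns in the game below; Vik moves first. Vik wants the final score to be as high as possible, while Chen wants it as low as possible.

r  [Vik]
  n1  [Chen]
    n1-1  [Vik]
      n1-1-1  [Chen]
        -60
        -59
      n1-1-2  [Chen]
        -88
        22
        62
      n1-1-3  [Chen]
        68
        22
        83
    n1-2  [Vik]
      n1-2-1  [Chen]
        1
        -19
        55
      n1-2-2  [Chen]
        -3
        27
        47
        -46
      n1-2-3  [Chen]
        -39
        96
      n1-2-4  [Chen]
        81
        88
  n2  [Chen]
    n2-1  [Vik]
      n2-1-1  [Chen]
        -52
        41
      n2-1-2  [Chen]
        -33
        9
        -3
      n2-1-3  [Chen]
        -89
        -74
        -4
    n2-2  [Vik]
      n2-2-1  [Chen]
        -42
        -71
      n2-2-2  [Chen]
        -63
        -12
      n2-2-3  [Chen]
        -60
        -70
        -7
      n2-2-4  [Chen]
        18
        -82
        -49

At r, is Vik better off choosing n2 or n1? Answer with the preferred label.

n2-1-1 (Chen): min(-52, 41) = -52
n2-1-2 (Chen): min(-33, 9, -3) = -33
n2-1-3 (Chen): min(-89, -74, -4) = -89
n2-1 (Vik): max(-52, -33, -89) = -33
n2-2-1 (Chen): min(-42, -71) = -71
n2-2-2 (Chen): min(-63, -12) = -63
n2-2-3 (Chen): min(-60, -70, -7) = -70
n2-2-4 (Chen): min(18, -82, -49) = -82
n2-2 (Vik): max(-71, -63, -70, -82) = -63
n2 (Chen): min(-33, -63) = -63
n1-1-1 (Chen): min(-60, -59) = -60
n1-1-2 (Chen): min(-88, 22, 62) = -88
n1-1-3 (Chen): min(68, 22, 83) = 22
n1-1 (Vik): max(-60, -88, 22) = 22
n1-2-1 (Chen): min(1, -19, 55) = -19
n1-2-2 (Chen): min(-3, 27, 47, -46) = -46
n1-2-3 (Chen): min(-39, 96) = -39
n1-2-4 (Chen): min(81, 88) = 81
n1-2 (Vik): max(-19, -46, -39, 81) = 81
n1 (Chen): min(22, 81) = 22
Vik prefers the higher value; n2=-63, n1=22. n1 is better since 22 > -63.

n1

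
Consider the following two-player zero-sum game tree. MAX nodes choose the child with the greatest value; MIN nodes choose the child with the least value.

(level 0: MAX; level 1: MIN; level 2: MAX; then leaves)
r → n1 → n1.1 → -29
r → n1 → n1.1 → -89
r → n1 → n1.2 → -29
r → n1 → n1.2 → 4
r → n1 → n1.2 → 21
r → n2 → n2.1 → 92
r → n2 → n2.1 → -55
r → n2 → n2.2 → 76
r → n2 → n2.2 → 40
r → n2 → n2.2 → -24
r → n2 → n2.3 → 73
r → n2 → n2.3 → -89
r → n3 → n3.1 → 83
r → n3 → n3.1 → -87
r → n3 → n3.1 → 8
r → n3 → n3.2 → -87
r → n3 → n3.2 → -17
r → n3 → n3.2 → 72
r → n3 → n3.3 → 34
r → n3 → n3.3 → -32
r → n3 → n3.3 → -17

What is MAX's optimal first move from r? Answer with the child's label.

n1.1 (MAX): max(-29, -89) = -29
n1.2 (MAX): max(-29, 4, 21) = 21
n1 (MIN): min(-29, 21) = -29
n2.1 (MAX): max(92, -55) = 92
n2.2 (MAX): max(76, 40, -24) = 76
n2.3 (MAX): max(73, -89) = 73
n2 (MIN): min(92, 76, 73) = 73
n3.1 (MAX): max(83, -87, 8) = 83
n3.2 (MAX): max(-87, -17, 72) = 72
n3.3 (MAX): max(34, -32, -17) = 34
n3 (MIN): min(83, 72, 34) = 34
r (MAX): max(-29, 73, 34) = 73
MAX at r wants the highest of {n1=-29, n2=73, n3=34}, so chooses n2.

n2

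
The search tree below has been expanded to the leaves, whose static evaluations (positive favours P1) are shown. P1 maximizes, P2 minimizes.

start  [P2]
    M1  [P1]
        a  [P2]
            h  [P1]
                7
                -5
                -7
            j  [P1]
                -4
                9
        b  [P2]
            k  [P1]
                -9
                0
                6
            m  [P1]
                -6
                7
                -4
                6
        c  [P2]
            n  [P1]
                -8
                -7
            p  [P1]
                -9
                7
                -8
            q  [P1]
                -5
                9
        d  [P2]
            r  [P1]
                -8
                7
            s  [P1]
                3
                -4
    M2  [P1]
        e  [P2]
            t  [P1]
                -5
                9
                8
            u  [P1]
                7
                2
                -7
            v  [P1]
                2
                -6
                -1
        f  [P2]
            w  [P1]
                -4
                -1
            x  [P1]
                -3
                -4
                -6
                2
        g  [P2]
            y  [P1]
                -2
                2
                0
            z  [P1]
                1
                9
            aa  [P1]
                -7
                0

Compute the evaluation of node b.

6

k (P1): max(-9, 0, 6) = 6
m (P1): max(-6, 7, -4, 6) = 7
b (P2): min(6, 7) = 6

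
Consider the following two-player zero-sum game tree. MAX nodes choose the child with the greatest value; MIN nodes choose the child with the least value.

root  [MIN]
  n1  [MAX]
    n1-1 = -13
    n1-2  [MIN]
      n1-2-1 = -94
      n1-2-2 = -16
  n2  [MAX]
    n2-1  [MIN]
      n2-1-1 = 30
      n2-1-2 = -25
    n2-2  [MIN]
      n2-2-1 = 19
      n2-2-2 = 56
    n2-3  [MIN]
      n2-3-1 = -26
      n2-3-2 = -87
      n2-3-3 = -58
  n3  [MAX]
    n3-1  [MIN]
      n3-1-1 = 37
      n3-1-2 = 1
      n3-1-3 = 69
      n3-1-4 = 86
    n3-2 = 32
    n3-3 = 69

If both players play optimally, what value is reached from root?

n1-2 (MIN): min(-94, -16) = -94
n1 (MAX): max(-13, -94) = -13
n2-1 (MIN): min(30, -25) = -25
n2-2 (MIN): min(19, 56) = 19
n2-3 (MIN): min(-26, -87, -58) = -87
n2 (MAX): max(-25, 19, -87) = 19
n3-1 (MIN): min(37, 1, 69, 86) = 1
n3 (MAX): max(1, 32, 69) = 69
root (MIN): min(-13, 19, 69) = -13

-13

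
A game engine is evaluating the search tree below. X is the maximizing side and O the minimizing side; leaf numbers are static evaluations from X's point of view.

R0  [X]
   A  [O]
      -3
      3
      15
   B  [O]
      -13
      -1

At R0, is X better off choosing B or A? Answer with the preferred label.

A

B (O): min(-13, -1) = -13
A (O): min(-3, 3, 15) = -3
X prefers the higher value; B=-13, A=-3. A is better since -3 > -13.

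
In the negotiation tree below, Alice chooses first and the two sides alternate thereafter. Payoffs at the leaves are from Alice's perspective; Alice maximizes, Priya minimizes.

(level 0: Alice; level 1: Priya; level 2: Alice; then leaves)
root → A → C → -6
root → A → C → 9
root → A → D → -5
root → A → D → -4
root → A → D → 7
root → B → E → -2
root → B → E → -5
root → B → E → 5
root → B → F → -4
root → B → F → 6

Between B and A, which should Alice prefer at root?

E (Alice): max(-2, -5, 5) = 5
F (Alice): max(-4, 6) = 6
B (Priya): min(5, 6) = 5
C (Alice): max(-6, 9) = 9
D (Alice): max(-5, -4, 7) = 7
A (Priya): min(9, 7) = 7
Alice prefers the higher value; B=5, A=7. A is better since 7 > 5.

A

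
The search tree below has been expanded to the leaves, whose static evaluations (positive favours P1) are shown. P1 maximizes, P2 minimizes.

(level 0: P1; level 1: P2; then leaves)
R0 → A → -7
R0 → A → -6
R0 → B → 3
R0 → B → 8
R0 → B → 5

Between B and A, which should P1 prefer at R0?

B (P2): min(3, 8, 5) = 3
A (P2): min(-7, -6) = -7
P1 prefers the higher value; B=3, A=-7. B is better since 3 > -7.

B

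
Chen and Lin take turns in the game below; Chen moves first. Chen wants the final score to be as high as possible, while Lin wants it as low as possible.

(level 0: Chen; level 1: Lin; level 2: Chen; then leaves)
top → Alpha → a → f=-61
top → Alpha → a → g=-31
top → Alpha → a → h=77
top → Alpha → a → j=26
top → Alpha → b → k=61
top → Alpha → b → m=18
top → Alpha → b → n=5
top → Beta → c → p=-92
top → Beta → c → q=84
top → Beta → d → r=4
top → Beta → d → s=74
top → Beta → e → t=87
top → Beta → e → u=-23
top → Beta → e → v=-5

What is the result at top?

74

a (Chen): max(-61, -31, 77, 26) = 77
b (Chen): max(61, 18, 5) = 61
Alpha (Lin): min(77, 61) = 61
c (Chen): max(-92, 84) = 84
d (Chen): max(4, 74) = 74
e (Chen): max(87, -23, -5) = 87
Beta (Lin): min(84, 74, 87) = 74
top (Chen): max(61, 74) = 74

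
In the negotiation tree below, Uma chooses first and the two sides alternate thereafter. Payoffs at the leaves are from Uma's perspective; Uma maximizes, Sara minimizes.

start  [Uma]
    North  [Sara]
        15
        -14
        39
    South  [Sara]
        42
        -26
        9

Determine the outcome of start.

North (Sara): min(15, -14, 39) = -14
South (Sara): min(42, -26, 9) = -26
start (Uma): max(-14, -26) = -14

-14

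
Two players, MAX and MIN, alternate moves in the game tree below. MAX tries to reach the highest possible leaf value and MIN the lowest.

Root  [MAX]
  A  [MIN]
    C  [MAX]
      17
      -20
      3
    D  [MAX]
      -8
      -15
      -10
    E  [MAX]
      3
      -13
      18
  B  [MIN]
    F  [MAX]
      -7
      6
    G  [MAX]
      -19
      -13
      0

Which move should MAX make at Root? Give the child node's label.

B

C (MAX): max(17, -20, 3) = 17
D (MAX): max(-8, -15, -10) = -8
E (MAX): max(3, -13, 18) = 18
A (MIN): min(17, -8, 18) = -8
F (MAX): max(-7, 6) = 6
G (MAX): max(-19, -13, 0) = 0
B (MIN): min(6, 0) = 0
Root (MAX): max(-8, 0) = 0
MAX at Root wants the highest of {A=-8, B=0}, so chooses B.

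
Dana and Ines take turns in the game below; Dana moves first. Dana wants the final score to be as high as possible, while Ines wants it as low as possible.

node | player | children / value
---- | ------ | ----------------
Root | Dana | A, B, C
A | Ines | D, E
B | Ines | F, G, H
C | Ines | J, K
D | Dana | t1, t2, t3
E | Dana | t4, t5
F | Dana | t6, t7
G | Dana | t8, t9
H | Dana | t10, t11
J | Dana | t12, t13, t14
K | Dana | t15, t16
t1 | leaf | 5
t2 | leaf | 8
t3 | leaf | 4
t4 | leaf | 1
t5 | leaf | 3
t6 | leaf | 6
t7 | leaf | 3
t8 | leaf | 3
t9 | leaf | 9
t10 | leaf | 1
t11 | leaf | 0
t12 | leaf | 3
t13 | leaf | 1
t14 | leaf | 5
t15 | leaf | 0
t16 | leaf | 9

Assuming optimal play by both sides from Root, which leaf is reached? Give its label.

t14

D (Dana): max(5, 8, 4) = 8
E (Dana): max(1, 3) = 3
A (Ines): min(8, 3) = 3
F (Dana): max(6, 3) = 6
G (Dana): max(3, 9) = 9
H (Dana): max(1, 0) = 1
B (Ines): min(6, 9, 1) = 1
J (Dana): max(3, 1, 5) = 5
K (Dana): max(0, 9) = 9
C (Ines): min(5, 9) = 5
Root (Dana): max(3, 1, 5) = 5
At Root, Dana picks C (highest: 5).
At C, Ines picks J (lowest: 5).
At J, Dana picks t14 (highest: 5).
Terminal value 5.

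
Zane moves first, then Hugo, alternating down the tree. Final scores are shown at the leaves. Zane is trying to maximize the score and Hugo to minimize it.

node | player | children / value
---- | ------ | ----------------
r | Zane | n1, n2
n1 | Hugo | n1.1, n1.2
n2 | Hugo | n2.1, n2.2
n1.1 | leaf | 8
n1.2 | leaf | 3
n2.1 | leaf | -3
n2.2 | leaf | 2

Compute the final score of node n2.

-3

n2 (Hugo): min(-3, 2) = -3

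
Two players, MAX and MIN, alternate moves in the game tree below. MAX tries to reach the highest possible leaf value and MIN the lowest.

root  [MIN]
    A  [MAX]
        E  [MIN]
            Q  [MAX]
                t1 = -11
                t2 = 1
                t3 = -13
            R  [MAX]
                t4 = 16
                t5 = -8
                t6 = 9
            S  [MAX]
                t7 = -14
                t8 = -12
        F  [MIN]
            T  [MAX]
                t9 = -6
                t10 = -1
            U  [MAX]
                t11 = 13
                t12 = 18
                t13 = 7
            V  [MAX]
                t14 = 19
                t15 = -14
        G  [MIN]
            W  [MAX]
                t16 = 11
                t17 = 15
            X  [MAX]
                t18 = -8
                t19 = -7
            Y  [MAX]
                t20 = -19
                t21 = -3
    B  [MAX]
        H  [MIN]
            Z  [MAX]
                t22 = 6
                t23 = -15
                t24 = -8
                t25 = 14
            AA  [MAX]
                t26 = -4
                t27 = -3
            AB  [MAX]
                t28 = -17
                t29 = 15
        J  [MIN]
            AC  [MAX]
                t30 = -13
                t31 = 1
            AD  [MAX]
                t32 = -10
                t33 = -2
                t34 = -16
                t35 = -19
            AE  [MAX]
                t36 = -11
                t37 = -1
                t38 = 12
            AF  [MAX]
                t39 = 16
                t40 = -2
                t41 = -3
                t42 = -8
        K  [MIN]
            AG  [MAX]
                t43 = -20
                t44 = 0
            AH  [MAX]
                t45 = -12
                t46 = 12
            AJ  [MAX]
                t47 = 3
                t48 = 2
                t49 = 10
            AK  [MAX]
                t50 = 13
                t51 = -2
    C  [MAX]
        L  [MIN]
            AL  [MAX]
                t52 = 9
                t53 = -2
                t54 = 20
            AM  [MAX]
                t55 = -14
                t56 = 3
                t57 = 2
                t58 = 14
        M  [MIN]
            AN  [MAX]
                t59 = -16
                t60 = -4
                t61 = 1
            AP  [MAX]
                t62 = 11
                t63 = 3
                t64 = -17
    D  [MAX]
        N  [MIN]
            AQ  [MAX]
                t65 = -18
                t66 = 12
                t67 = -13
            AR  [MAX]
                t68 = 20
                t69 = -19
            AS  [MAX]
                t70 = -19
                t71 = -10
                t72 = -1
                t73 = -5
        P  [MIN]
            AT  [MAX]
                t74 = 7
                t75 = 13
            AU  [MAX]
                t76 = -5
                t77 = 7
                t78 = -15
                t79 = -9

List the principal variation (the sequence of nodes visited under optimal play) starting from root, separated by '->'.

root -> A -> F -> T -> t10

Q (MAX): max(-11, 1, -13) = 1
R (MAX): max(16, -8, 9) = 16
S (MAX): max(-14, -12) = -12
E (MIN): min(1, 16, -12) = -12
T (MAX): max(-6, -1) = -1
U (MAX): max(13, 18, 7) = 18
V (MAX): max(19, -14) = 19
F (MIN): min(-1, 18, 19) = -1
W (MAX): max(11, 15) = 15
X (MAX): max(-8, -7) = -7
Y (MAX): max(-19, -3) = -3
G (MIN): min(15, -7, -3) = -7
A (MAX): max(-12, -1, -7) = -1
Z (MAX): max(6, -15, -8, 14) = 14
AA (MAX): max(-4, -3) = -3
AB (MAX): max(-17, 15) = 15
H (MIN): min(14, -3, 15) = -3
AC (MAX): max(-13, 1) = 1
AD (MAX): max(-10, -2, -16, -19) = -2
AE (MAX): max(-11, -1, 12) = 12
AF (MAX): max(16, -2, -3, -8) = 16
J (MIN): min(1, -2, 12, 16) = -2
AG (MAX): max(-20, 0) = 0
AH (MAX): max(-12, 12) = 12
AJ (MAX): max(3, 2, 10) = 10
AK (MAX): max(13, -2) = 13
K (MIN): min(0, 12, 10, 13) = 0
B (MAX): max(-3, -2, 0) = 0
AL (MAX): max(9, -2, 20) = 20
AM (MAX): max(-14, 3, 2, 14) = 14
L (MIN): min(20, 14) = 14
AN (MAX): max(-16, -4, 1) = 1
AP (MAX): max(11, 3, -17) = 11
M (MIN): min(1, 11) = 1
C (MAX): max(14, 1) = 14
AQ (MAX): max(-18, 12, -13) = 12
AR (MAX): max(20, -19) = 20
AS (MAX): max(-19, -10, -1, -5) = -1
N (MIN): min(12, 20, -1) = -1
AT (MAX): max(7, 13) = 13
AU (MAX): max(-5, 7, -15, -9) = 7
P (MIN): min(13, 7) = 7
D (MAX): max(-1, 7) = 7
root (MIN): min(-1, 0, 14, 7) = -1
At root, MIN picks A (lowest: -1).
At A, MAX picks F (highest: -1).
At F, MIN picks T (lowest: -1).
At T, MAX picks t10 (highest: -1).
Terminal value -1.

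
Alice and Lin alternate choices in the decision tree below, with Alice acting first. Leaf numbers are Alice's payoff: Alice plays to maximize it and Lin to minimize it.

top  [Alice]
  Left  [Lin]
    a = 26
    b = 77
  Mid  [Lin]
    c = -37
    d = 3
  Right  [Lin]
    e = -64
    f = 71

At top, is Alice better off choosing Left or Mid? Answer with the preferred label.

Left

Left (Lin): min(26, 77) = 26
Mid (Lin): min(-37, 3) = -37
Alice prefers the higher value; Left=26, Mid=-37. Left is better since 26 > -37.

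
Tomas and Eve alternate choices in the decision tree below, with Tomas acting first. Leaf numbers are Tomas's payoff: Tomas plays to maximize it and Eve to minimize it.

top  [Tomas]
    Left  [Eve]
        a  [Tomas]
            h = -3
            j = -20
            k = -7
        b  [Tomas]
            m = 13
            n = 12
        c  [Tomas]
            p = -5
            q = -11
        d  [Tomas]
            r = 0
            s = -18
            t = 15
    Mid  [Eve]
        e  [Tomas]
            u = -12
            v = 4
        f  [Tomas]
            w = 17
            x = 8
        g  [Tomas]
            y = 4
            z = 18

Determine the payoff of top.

a (Tomas): max(-3, -20, -7) = -3
b (Tomas): max(13, 12) = 13
c (Tomas): max(-5, -11) = -5
d (Tomas): max(0, -18, 15) = 15
Left (Eve): min(-3, 13, -5, 15) = -5
e (Tomas): max(-12, 4) = 4
f (Tomas): max(17, 8) = 17
g (Tomas): max(4, 18) = 18
Mid (Eve): min(4, 17, 18) = 4
top (Tomas): max(-5, 4) = 4

4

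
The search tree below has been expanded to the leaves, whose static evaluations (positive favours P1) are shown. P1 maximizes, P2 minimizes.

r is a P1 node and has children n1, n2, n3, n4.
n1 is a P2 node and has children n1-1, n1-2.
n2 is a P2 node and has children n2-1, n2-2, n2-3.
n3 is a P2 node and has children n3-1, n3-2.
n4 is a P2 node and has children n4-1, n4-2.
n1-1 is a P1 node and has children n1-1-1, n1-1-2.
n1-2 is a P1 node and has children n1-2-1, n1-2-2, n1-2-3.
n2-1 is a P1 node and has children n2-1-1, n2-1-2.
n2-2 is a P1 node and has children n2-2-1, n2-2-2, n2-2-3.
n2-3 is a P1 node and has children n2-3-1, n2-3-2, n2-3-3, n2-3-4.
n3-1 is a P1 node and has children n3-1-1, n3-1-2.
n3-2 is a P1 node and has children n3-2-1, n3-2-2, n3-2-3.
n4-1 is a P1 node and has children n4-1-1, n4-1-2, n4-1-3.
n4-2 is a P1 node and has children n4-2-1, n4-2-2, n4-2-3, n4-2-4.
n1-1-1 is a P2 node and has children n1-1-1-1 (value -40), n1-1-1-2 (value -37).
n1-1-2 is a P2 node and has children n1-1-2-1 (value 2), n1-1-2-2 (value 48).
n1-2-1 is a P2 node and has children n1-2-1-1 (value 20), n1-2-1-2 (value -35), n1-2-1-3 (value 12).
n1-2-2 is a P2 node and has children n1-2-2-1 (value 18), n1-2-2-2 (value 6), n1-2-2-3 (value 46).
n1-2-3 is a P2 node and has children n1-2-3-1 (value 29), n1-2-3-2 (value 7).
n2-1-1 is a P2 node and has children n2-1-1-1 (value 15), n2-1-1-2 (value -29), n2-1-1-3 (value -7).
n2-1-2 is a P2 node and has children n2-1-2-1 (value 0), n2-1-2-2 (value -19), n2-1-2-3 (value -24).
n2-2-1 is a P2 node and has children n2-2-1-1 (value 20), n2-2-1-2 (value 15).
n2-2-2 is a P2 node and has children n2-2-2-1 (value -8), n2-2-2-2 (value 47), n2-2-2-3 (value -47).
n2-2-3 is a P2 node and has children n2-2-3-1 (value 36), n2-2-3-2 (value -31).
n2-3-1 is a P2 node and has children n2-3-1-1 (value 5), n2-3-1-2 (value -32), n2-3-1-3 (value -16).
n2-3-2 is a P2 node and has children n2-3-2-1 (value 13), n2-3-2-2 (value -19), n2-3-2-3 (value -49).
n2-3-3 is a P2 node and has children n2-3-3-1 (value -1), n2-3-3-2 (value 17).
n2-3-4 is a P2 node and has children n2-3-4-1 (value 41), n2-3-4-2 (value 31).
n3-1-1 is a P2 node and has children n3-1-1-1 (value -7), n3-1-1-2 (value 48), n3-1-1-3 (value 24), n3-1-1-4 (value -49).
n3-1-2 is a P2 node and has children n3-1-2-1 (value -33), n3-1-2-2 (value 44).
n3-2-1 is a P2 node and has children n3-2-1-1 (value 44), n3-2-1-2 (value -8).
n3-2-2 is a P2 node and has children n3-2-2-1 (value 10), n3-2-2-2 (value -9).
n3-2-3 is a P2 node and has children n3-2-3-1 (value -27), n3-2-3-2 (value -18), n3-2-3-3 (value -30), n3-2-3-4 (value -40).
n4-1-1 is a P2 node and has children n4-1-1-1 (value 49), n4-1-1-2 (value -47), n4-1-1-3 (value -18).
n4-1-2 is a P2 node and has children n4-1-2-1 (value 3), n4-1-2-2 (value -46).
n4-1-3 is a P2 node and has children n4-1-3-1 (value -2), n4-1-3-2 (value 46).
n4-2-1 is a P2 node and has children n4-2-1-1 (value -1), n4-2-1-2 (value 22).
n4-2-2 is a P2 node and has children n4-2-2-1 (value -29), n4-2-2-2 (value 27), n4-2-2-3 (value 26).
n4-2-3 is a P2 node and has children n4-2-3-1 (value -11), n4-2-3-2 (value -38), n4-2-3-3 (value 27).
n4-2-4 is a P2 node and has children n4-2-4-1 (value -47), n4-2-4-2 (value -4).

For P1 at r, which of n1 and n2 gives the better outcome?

n1-1-1 (P2): min(-40, -37) = -40
n1-1-2 (P2): min(2, 48) = 2
n1-1 (P1): max(-40, 2) = 2
n1-2-1 (P2): min(20, -35, 12) = -35
n1-2-2 (P2): min(18, 6, 46) = 6
n1-2-3 (P2): min(29, 7) = 7
n1-2 (P1): max(-35, 6, 7) = 7
n1 (P2): min(2, 7) = 2
n2-1-1 (P2): min(15, -29, -7) = -29
n2-1-2 (P2): min(0, -19, -24) = -24
n2-1 (P1): max(-29, -24) = -24
n2-2-1 (P2): min(20, 15) = 15
n2-2-2 (P2): min(-8, 47, -47) = -47
n2-2-3 (P2): min(36, -31) = -31
n2-2 (P1): max(15, -47, -31) = 15
n2-3-1 (P2): min(5, -32, -16) = -32
n2-3-2 (P2): min(13, -19, -49) = -49
n2-3-3 (P2): min(-1, 17) = -1
n2-3-4 (P2): min(41, 31) = 31
n2-3 (P1): max(-32, -49, -1, 31) = 31
n2 (P2): min(-24, 15, 31) = -24
P1 prefers the higher value; n1=2, n2=-24. n1 is better since 2 > -24.

n1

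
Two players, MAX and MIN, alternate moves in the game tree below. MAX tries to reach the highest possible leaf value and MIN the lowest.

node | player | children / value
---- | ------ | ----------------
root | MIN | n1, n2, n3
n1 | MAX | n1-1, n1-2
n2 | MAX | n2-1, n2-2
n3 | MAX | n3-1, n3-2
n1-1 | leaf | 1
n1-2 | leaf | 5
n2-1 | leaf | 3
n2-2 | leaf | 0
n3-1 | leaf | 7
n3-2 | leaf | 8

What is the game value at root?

3

n1 (MAX): max(1, 5) = 5
n2 (MAX): max(3, 0) = 3
n3 (MAX): max(7, 8) = 8
root (MIN): min(5, 3, 8) = 3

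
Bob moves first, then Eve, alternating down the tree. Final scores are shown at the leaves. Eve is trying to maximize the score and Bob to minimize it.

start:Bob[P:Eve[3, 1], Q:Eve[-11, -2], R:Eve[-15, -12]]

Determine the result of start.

-12

P (Eve): max(3, 1) = 3
Q (Eve): max(-11, -2) = -2
R (Eve): max(-15, -12) = -12
start (Bob): min(3, -2, -12) = -12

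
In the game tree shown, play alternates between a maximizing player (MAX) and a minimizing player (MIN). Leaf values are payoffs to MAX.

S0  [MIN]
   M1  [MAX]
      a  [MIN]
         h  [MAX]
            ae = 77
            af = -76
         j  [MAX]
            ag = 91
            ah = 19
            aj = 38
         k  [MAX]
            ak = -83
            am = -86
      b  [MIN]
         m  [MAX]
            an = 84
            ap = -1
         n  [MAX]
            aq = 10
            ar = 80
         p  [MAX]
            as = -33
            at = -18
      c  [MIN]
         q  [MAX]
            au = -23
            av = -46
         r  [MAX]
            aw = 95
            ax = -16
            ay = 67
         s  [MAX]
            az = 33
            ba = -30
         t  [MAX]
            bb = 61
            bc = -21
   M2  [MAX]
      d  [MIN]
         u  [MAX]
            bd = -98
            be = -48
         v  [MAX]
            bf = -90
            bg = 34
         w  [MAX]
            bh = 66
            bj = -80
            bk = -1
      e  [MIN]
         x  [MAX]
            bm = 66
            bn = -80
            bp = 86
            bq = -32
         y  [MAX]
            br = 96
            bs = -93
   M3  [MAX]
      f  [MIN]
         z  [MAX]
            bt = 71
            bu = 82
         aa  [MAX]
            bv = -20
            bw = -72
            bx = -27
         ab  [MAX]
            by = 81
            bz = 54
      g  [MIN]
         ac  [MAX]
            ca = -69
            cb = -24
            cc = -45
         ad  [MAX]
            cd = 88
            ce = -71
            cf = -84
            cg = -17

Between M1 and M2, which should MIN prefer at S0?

h (MAX): max(77, -76) = 77
j (MAX): max(91, 19, 38) = 91
k (MAX): max(-83, -86) = -83
a (MIN): min(77, 91, -83) = -83
m (MAX): max(84, -1) = 84
n (MAX): max(10, 80) = 80
p (MAX): max(-33, -18) = -18
b (MIN): min(84, 80, -18) = -18
q (MAX): max(-23, -46) = -23
r (MAX): max(95, -16, 67) = 95
s (MAX): max(33, -30) = 33
t (MAX): max(61, -21) = 61
c (MIN): min(-23, 95, 33, 61) = -23
M1 (MAX): max(-83, -18, -23) = -18
u (MAX): max(-98, -48) = -48
v (MAX): max(-90, 34) = 34
w (MAX): max(66, -80, -1) = 66
d (MIN): min(-48, 34, 66) = -48
x (MAX): max(66, -80, 86, -32) = 86
y (MAX): max(96, -93) = 96
e (MIN): min(86, 96) = 86
M2 (MAX): max(-48, 86) = 86
MIN prefers the lower value; M1=-18, M2=86. M1 is better since -18 < 86.

M1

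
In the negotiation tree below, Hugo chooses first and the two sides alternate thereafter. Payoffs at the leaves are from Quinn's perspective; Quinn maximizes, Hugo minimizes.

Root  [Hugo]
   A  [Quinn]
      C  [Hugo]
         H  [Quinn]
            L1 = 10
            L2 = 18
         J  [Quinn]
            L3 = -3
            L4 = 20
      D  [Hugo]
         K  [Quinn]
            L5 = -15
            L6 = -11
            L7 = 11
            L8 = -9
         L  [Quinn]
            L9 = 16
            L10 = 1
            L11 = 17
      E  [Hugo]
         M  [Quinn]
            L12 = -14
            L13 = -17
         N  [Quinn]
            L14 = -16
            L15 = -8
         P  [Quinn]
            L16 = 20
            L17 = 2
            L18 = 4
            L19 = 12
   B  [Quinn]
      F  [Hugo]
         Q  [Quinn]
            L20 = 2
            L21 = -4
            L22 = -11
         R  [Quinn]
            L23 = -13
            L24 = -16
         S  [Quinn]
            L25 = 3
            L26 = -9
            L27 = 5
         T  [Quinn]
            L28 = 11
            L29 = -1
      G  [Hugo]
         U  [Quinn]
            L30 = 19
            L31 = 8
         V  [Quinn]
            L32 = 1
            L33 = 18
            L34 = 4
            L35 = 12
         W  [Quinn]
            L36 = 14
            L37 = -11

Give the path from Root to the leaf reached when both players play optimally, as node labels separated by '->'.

H (Quinn): max(10, 18) = 18
J (Quinn): max(-3, 20) = 20
C (Hugo): min(18, 20) = 18
K (Quinn): max(-15, -11, 11, -9) = 11
L (Quinn): max(16, 1, 17) = 17
D (Hugo): min(11, 17) = 11
M (Quinn): max(-14, -17) = -14
N (Quinn): max(-16, -8) = -8
P (Quinn): max(20, 2, 4, 12) = 20
E (Hugo): min(-14, -8, 20) = -14
A (Quinn): max(18, 11, -14) = 18
Q (Quinn): max(2, -4, -11) = 2
R (Quinn): max(-13, -16) = -13
S (Quinn): max(3, -9, 5) = 5
T (Quinn): max(11, -1) = 11
F (Hugo): min(2, -13, 5, 11) = -13
U (Quinn): max(19, 8) = 19
V (Quinn): max(1, 18, 4, 12) = 18
W (Quinn): max(14, -11) = 14
G (Hugo): min(19, 18, 14) = 14
B (Quinn): max(-13, 14) = 14
Root (Hugo): min(18, 14) = 14
At Root, Hugo picks B (lowest: 14).
At B, Quinn picks G (highest: 14).
At G, Hugo picks W (lowest: 14).
At W, Quinn picks L36 (highest: 14).
Terminal value 14.

Root -> B -> G -> W -> L36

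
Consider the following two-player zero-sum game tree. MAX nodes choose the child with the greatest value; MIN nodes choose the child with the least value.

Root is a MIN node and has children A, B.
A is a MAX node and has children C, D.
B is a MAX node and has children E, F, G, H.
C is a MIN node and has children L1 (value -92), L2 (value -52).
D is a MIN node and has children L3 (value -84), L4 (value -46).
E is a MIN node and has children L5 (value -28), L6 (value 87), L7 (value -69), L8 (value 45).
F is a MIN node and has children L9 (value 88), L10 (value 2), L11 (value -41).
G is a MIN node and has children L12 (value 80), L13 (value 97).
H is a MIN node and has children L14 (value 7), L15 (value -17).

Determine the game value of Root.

C (MIN): min(-92, -52) = -92
D (MIN): min(-84, -46) = -84
A (MAX): max(-92, -84) = -84
E (MIN): min(-28, 87, -69, 45) = -69
F (MIN): min(88, 2, -41) = -41
G (MIN): min(80, 97) = 80
H (MIN): min(7, -17) = -17
B (MAX): max(-69, -41, 80, -17) = 80
Root (MIN): min(-84, 80) = -84

-84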